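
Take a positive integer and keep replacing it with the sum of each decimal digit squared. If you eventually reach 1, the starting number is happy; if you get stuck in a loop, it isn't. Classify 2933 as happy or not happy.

2933 → 2² + 9² + 3² + 3² = 4 + 81 + 9 + 9 = 103
103 → 1² + 0² + 3² = 1 + 0 + 9 = 10
10 → 1² + 0² = 1 + 0 = 1  — reached 1.

happy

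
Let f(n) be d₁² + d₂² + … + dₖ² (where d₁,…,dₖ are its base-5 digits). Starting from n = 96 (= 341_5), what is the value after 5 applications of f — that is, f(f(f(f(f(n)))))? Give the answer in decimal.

96 = (3,4,1)_5 → 3² + 4² + 1² = 9 + 16 + 1 = 26
26 = (1,0,1)_5 → 1² + 0² + 1² = 1 + 0 + 1 = 2
2 = (2)_5 → 2² = 4
4 = (4)_5 → 4² = 16
16 = (3,1)_5 → 3² + 1² = 9 + 1 = 10

10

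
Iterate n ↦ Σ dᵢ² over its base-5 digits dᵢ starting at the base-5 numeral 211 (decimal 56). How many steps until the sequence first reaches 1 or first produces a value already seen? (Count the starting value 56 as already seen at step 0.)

56 = (2,1,1)_5 → 6
6 = (1,1)_5 → 2
2 = (2)_5 → 4
4 = (4)_5 → 16
16 = (3,1)_5 → 10
10 = (2,0)_5 → 4  — 4 repeats.
That took 6 steps.

6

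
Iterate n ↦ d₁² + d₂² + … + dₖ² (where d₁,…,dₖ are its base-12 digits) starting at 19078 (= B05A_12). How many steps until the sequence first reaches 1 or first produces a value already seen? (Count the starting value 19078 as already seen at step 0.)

19078 = (11,0,5,10)_12 → 246
246 = (1,8,6)_12 → 101
101 = (8,5)_12 → 89
89 = (7,5)_12 → 74
74 = (6,2)_12 → 40
40 = (3,4)_12 → 25
25 = (2,1)_12 → 5
5 = (5)_12 → 25  — 25 repeats.
That took 8 steps.

8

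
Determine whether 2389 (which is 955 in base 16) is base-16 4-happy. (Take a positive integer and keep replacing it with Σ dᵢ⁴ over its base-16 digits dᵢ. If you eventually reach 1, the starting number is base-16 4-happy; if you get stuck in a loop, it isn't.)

base-16 4-happy

2389 = (9,5,5)_16 → 7811
7811 = (1,14,8,3)_16 → 42594
42594 = (10,6,6,2)_16 → 12608
12608 = (3,1,4,0)_16 → 338
338 = (1,5,2)_16 → 642
642 = (2,8,2)_16 → 4128
4128 = (1,0,2,0)_16 → 17
17 = (1,1)_16 → 2
2 = (2)_16 → 16
16 = (1,0)_16 → 1  — reached 1.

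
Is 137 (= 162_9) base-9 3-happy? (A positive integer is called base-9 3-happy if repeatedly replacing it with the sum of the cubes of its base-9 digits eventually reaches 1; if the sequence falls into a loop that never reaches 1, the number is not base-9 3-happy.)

not base-9 3-happy

137 = (1,6,2)_9 → 1³ + 6³ + 2³ = 1 + 216 + 8 = 225
225 = (2,7,0)_9 → 2³ + 7³ + 0³ = 8 + 343 + 0 = 351
351 = (4,3,0)_9 → 4³ + 3³ + 0³ = 64 + 27 + 0 = 91
91 = (1,1,1)_9 → 1³ + 1³ + 1³ = 1 + 1 + 1 = 3
3 = (3)_9 → 3³ = 27
27 = (3,0)_9 → 3³ + 0³ = 27 + 0 = 27  — 27 already seen; the sequence cycles without reaching 1.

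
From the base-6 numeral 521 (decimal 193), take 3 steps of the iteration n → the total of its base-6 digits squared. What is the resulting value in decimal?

17

193 = (5,2,1)_6 → 30
30 = (5,0)_6 → 25
25 = (4,1)_6 → 17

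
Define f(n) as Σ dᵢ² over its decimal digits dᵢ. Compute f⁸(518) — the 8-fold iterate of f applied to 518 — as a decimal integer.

145

518 → 5² + 1² + 8² = 90
90 → 9² + 0² = 81
81 → 8² + 1² = 65
65 → 6² + 5² = 61
61 → 6² + 1² = 37
37 → 3² + 7² = 58
58 → 5² + 8² = 89
89 → 8² + 9² = 145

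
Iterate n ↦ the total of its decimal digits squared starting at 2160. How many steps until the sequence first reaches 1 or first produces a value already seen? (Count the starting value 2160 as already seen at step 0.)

15

2160 → 2² + 1² + 6² + 0² = 41
41 → 4² + 1² = 17
17 → 1² + 7² = 50
50 → 5² + 0² = 25
25 → 2² + 5² = 29
29 → 2² + 9² = 85
85 → 8² + 5² = 89
89 → 8² + 9² = 145
145 → 1² + 4² + 5² = 42
42 → 4² + 2² = 20
20 → 2² + 0² = 4
4 → 4² = 16
16 → 1² + 6² = 37
37 → 3² + 7² = 58
58 → 5² + 8² = 89  — 89 repeats.
That took 15 steps.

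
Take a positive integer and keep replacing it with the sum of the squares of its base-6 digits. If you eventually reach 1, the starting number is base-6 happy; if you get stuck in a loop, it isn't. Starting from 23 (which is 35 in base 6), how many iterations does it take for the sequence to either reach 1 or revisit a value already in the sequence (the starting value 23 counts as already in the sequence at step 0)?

10

23 = (3,5)_6 → 3² + 5² = 34
34 = (5,4)_6 → 5² + 4² = 41
41 = (1,0,5)_6 → 1² + 0² + 5² = 26
26 = (4,2)_6 → 4² + 2² = 20
20 = (3,2)_6 → 3² + 2² = 13
13 = (2,1)_6 → 2² + 1² = 5
5 = (5)_6 → 5² = 25
25 = (4,1)_6 → 4² + 1² = 17
17 = (2,5)_6 → 2² + 5² = 29
29 = (4,5)_6 → 4² + 5² = 41  — 41 repeats.
That took 10 steps.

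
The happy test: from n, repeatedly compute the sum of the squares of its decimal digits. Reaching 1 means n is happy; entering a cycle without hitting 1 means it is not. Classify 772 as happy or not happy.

not happy

772 → 7² + 7² + 2² = 102
102 → 1² + 0² + 2² = 5
5 → 5² = 25
25 → 2² + 5² = 29
29 → 2² + 9² = 85
85 → 8² + 5² = 89
89 → 8² + 9² = 145
145 → 1² + 4² + 5² = 42
42 → 4² + 2² = 20
20 → 2² + 0² = 4
4 → 4² = 16
16 → 1² + 6² = 37
37 → 3² + 7² = 58
58 → 5² + 8² = 89  — 89 already seen; the sequence cycles without reaching 1.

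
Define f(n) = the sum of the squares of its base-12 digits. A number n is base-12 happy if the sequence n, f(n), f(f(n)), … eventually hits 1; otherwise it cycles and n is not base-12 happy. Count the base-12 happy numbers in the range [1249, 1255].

1

1249: 1249 → 129 → 181 → 11 → 121 → 101 → 89 → 74 → 40 → 25 → 5 → 25  (repeats 25)
1250: 1250 → 132 → 121 → 101 → 89 → 74 → 40 → 25 → 5 → 25  (repeats 25)
1251: 1251 → 137 → 146 → 5 → 25 → 5  (repeats 5)
1252: 1252 → 144 → 1  (reaches 1)
1253: 1253 → 153 → 82 → 136 → 137 → 146 → 5 → 25 → 5  (repeats 5)
1254: 1254 → 164 → 66 → 61 → 26 → 8 → 64 → 41 → 34 → 104 → 128 → 164  (repeats 164)
1255: 1255 → 177 → 86 → 53 → 41 → 34 → 104 → 128 → 164 → 66 → 61 → 26 → 8 → 64 → 41  (repeats 41)
base-12 happy: 1252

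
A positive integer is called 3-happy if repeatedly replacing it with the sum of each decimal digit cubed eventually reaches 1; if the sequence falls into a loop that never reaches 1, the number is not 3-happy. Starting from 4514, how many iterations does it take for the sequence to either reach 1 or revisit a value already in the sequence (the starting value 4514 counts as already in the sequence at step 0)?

5

4514 → 4³ + 5³ + 1³ + 4³ = 254
254 → 2³ + 5³ + 4³ = 197
197 → 1³ + 9³ + 7³ = 1073
1073 → 1³ + 0³ + 7³ + 3³ = 371
371 → 3³ + 7³ + 1³ = 371  — 371 repeats.
That took 5 steps.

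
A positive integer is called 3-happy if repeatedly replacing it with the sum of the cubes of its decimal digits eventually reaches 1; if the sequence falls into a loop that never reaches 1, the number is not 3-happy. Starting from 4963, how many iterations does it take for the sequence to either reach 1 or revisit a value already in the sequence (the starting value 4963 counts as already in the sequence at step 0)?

4

4963 → 1036
1036 → 244
244 → 136
136 → 244  — 244 repeats.
That took 4 steps.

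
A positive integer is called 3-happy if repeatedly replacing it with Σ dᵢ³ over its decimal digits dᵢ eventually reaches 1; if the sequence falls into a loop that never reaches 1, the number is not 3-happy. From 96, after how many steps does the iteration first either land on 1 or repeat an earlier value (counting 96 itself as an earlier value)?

7

96 → 945
945 → 918
918 → 1242
1242 → 81
81 → 513
513 → 153
153 → 153  — 153 repeats.
That took 7 steps.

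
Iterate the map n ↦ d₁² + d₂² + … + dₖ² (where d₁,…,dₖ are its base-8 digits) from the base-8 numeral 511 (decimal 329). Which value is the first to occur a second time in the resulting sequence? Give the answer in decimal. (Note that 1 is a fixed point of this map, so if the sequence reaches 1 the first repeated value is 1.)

1

329 = (5,1,1)_8 → 5² + 1² + 1² = 27
27 = (3,3)_8 → 3² + 3² = 18
18 = (2,2)_8 → 2² + 2² = 8
8 = (1,0)_8 → 1² + 0² = 1  — reached the fixed point 1.
1 → 1, so 1 is the first repeated value.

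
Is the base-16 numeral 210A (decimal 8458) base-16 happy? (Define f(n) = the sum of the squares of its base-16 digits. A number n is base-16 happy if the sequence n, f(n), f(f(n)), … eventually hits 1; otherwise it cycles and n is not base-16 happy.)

base-16 happy

8458 = (2,1,0,10)_16 → 105
105 = (6,9)_16 → 117
117 = (7,5)_16 → 74
74 = (4,10)_16 → 116
116 = (7,4)_16 → 65
65 = (4,1)_16 → 17
17 = (1,1)_16 → 2
2 = (2)_16 → 4
4 = (4)_16 → 16
16 = (1,0)_16 → 1  — reached 1.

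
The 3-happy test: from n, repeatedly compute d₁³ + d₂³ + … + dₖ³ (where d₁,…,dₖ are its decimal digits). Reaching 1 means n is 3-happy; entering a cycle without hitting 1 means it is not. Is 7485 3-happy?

not 3-happy

7485 → 7³ + 4³ + 8³ + 5³ = 1044
1044 → 1³ + 0³ + 4³ + 4³ = 129
129 → 1³ + 2³ + 9³ = 738
738 → 7³ + 3³ + 8³ = 882
882 → 8³ + 8³ + 2³ = 1032
1032 → 1³ + 0³ + 3³ + 2³ = 36
36 → 3³ + 6³ = 243
243 → 2³ + 4³ + 3³ = 99
99 → 9³ + 9³ = 1458
1458 → 1³ + 4³ + 5³ + 8³ = 702
702 → 7³ + 0³ + 2³ = 351
351 → 3³ + 5³ + 1³ = 153
153 → 1³ + 5³ + 3³ = 153  — 153 already seen; the sequence cycles without reaching 1.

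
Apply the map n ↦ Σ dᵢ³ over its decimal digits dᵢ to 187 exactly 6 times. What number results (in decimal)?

187 → 1³ + 8³ + 7³ = 1 + 512 + 343 = 856
856 → 8³ + 5³ + 6³ = 512 + 125 + 216 = 853
853 → 8³ + 5³ + 3³ = 512 + 125 + 27 = 664
664 → 6³ + 6³ + 4³ = 216 + 216 + 64 = 496
496 → 4³ + 9³ + 6³ = 64 + 729 + 216 = 1009
1009 → 1³ + 0³ + 0³ + 9³ = 1 + 0 + 0 + 729 = 730

730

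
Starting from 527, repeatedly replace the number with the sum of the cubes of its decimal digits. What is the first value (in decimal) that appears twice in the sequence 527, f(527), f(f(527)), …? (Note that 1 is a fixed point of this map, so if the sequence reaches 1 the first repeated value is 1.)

371

527 → 5³ + 2³ + 7³ = 125 + 8 + 343 = 476
476 → 4³ + 7³ + 6³ = 64 + 343 + 216 = 623
623 → 6³ + 2³ + 3³ = 216 + 8 + 27 = 251
251 → 2³ + 5³ + 1³ = 8 + 125 + 1 = 134
134 → 1³ + 3³ + 4³ = 1 + 27 + 64 = 92
92 → 9³ + 2³ = 729 + 8 = 737
737 → 7³ + 3³ + 7³ = 343 + 27 + 343 = 713
713 → 7³ + 1³ + 3³ = 343 + 1 + 27 = 371
371 → 3³ + 7³ + 1³ = 27 + 343 + 1 = 371  — 371 already appeared earlier.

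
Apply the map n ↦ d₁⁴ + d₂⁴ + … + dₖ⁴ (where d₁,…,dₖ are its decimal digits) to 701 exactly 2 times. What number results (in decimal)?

701 → 2402
2402 → 288

288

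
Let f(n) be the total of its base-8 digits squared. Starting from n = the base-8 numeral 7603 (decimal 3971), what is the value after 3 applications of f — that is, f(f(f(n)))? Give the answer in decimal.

61

3971 = (7,6,0,3)_8 → 94
94 = (1,3,6)_8 → 46
46 = (5,6)_8 → 61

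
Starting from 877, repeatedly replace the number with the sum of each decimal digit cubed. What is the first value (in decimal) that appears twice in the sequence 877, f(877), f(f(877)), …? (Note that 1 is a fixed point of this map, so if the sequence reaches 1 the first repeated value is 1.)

1

877 → 1198
1198 → 1243
1243 → 100
100 → 1  — reached the fixed point 1.
1 → 1, so 1 is the first repeated value.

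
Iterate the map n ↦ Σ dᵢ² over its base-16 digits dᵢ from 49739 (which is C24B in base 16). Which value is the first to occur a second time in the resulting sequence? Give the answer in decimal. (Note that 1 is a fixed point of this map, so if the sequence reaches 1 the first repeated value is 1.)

169

49739 = (12,2,4,11)_16 → 12² + 2² + 4² + 11² = 144 + 4 + 16 + 121 = 285
285 = (1,1,13)_16 → 1² + 1² + 13² = 1 + 1 + 169 = 171
171 = (10,11)_16 → 10² + 11² = 100 + 121 = 221
221 = (13,13)_16 → 13² + 13² = 169 + 169 = 338
338 = (1,5,2)_16 → 1² + 5² + 2² = 1 + 25 + 4 = 30
30 = (1,14)_16 → 1² + 14² = 1 + 196 = 197
197 = (12,5)_16 → 12² + 5² = 144 + 25 = 169
169 = (10,9)_16 → 10² + 9² = 100 + 81 = 181
181 = (11,5)_16 → 11² + 5² = 121 + 25 = 146
146 = (9,2)_16 → 9² + 2² = 81 + 4 = 85
85 = (5,5)_16 → 5² + 5² = 25 + 25 = 50
50 = (3,2)_16 → 3² + 2² = 9 + 4 = 13
13 = (13)_16 → 13² = 169  — 169 already appeared earlier.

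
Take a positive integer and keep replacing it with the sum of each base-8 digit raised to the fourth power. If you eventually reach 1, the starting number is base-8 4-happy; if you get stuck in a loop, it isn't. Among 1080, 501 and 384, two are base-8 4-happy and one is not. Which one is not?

501

1080: 1080 → 2417 → 2178 → 288 → 512 → 1  — reaches 1 (base-8 4-happy)
501: 501 → 4322 → 354 → 897 → 1298 → 304 → 1552 → 97 → 258 → 272 → 272  — repeats 272 (not base-8 4-happy)
384: 384 → 1296 → 288 → 512 → 1  — reaches 1 (base-8 4-happy)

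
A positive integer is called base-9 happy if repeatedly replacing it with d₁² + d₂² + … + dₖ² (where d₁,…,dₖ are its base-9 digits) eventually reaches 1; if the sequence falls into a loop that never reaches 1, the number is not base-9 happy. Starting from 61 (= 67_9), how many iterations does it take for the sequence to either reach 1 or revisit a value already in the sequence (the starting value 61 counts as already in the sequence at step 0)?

6

61 = (6,7)_9 → 6² + 7² = 36 + 49 = 85
85 = (1,0,4)_9 → 1² + 0² + 4² = 1 + 0 + 16 = 17
17 = (1,8)_9 → 1² + 8² = 1 + 64 = 65
65 = (7,2)_9 → 7² + 2² = 49 + 4 = 53
53 = (5,8)_9 → 5² + 8² = 25 + 64 = 89
89 = (1,0,8)_9 → 1² + 0² + 8² = 1 + 0 + 64 = 65  — 65 repeats.
That took 6 steps.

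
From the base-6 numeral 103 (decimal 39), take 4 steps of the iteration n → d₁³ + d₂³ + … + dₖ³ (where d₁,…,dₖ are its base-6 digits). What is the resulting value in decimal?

73

39 = (1,0,3)_6 → 1³ + 0³ + 3³ = 1 + 0 + 27 = 28
28 = (4,4)_6 → 4³ + 4³ = 64 + 64 = 128
128 = (3,3,2)_6 → 3³ + 3³ + 2³ = 27 + 27 + 8 = 62
62 = (1,4,2)_6 → 1³ + 4³ + 2³ = 1 + 64 + 8 = 73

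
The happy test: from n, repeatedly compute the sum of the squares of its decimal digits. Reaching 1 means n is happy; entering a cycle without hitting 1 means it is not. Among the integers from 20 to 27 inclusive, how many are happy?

20: 20 → 4 → 16 → 37 → 58 → 89 → 145 → 42 → 20  — not happy
21: 21 → 5 → 25 → 29 → 85 → 89 → 145 → 42 → 20 → 4 → 16 → 37 → 58 → 89  — not happy
22: 22 → 8 → 64 → 52 → 29 → 85 → 89 → 145 → 42 → 20 → 4 → 16 → 37 → 58 → 89  — not happy
23: 23 → 13 → 10 → 1  — happy
24: 24 → 20 → 4 → 16 → 37 → 58 → 89 → 145 → 42 → 20  — not happy
25: 25 → 29 → 85 → 89 → 145 → 42 → 20 → 4 → 16 → 37 → 58 → 89  — not happy
26: 26 → 40 → 16 → 37 → 58 → 89 → 145 → 42 → 20 → 4 → 16  — not happy
27: 27 → 53 → 34 → 25 → 29 → 85 → 89 → 145 → 42 → 20 → 4 → 16 → 37 → 58 → 89  — not happy
happy: 23

1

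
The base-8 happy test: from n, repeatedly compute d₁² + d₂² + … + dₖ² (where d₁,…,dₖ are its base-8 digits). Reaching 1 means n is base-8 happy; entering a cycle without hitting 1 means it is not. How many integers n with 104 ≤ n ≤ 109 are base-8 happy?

1

104: 104 → 26 → 13 → 26  (repeats 26)
105: 105 → 27 → 18 → 8 → 1  (reaches 1)
106: 106 → 30 → 45 → 50 → 40 → 25 → 10 → 5 → 25  (repeats 25)
107: 107 → 35 → 25 → 10 → 5 → 25  (repeats 25)
108: 108 → 42 → 29 → 34 → 20 → 20  (repeats 20)
109: 109 → 51 → 45 → 50 → 40 → 25 → 10 → 5 → 25  (repeats 25)
base-8 happy: 105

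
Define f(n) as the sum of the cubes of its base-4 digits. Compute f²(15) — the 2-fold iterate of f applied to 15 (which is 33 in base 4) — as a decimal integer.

15 = (3,3)_4 → 3³ + 3³ = 54
54 = (3,1,2)_4 → 3³ + 1³ + 2³ = 36

36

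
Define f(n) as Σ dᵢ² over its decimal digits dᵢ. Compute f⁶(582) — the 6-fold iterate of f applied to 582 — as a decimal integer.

582 → 5² + 8² + 2² = 93
93 → 9² + 3² = 90
90 → 9² + 0² = 81
81 → 8² + 1² = 65
65 → 6² + 5² = 61
61 → 6² + 1² = 37

37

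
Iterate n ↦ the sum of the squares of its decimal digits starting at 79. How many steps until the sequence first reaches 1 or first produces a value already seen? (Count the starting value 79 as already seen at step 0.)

79 → 7² + 9² = 130
130 → 1² + 3² + 0² = 10
10 → 1² + 0² = 1  — reached 1.
That took 3 steps.

3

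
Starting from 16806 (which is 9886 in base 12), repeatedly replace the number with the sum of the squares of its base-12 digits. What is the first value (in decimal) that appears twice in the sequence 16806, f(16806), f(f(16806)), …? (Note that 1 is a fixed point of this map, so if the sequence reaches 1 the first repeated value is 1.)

16806 = (9,8,8,6)_12 → 9² + 8² + 8² + 6² = 245
245 = (1,8,5)_12 → 1² + 8² + 5² = 90
90 = (7,6)_12 → 7² + 6² = 85
85 = (7,1)_12 → 7² + 1² = 50
50 = (4,2)_12 → 4² + 2² = 20
20 = (1,8)_12 → 1² + 8² = 65
65 = (5,5)_12 → 5² + 5² = 50  — 50 already appeared earlier.

50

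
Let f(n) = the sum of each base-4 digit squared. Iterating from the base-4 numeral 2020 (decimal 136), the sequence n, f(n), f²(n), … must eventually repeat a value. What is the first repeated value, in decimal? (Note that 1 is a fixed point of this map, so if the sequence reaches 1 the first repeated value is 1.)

1

136 = (2,0,2,0)_4 → 2² + 0² + 2² + 0² = 8
8 = (2,0)_4 → 2² + 0² = 4
4 = (1,0)_4 → 1² + 0² = 1  — reached the fixed point 1.
1 → 1, so 1 is the first repeated value.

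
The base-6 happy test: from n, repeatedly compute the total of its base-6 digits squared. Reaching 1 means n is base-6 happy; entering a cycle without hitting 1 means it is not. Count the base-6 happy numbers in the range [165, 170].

165: 165 → 34 → 41 → 26 → 20 → 13 → 5 → 25 → 17 → 29 → 41  (repeats 41)
166: 166 → 41 → 26 → 20 → 13 → 5 → 25 → 17 → 29 → 41  (repeats 41)
167: 167 → 50 → 9 → 10 → 17 → 29 → 41 → 26 → 20 → 13 → 5 → 25 → 17  (repeats 17)
168: 168 → 32 → 29 → 41 → 26 → 20 → 13 → 5 → 25 → 17 → 29  (repeats 29)
169: 169 → 33 → 34 → 41 → 26 → 20 → 13 → 5 → 25 → 17 → 29 → 41  (repeats 41)
170: 170 → 36 → 1  (reaches 1)
base-6 happy: 170

1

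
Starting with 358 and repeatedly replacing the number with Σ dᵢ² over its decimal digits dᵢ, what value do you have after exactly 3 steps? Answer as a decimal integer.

358 → 3² + 5² + 8² = 98
98 → 9² + 8² = 145
145 → 1² + 4² + 5² = 42

42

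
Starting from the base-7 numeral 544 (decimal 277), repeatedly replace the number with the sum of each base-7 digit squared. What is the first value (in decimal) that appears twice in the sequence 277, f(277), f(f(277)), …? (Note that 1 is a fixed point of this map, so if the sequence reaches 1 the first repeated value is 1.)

277 = (5,4,4)_7 → 5² + 4² + 4² = 25 + 16 + 16 = 57
57 = (1,1,1)_7 → 1² + 1² + 1² = 1 + 1 + 1 = 3
3 = (3)_7 → 3² = 9
9 = (1,2)_7 → 1² + 2² = 1 + 4 = 5
5 = (5)_7 → 5² = 25
25 = (3,4)_7 → 3² + 4² = 9 + 16 = 25  — 25 already appeared earlier.

25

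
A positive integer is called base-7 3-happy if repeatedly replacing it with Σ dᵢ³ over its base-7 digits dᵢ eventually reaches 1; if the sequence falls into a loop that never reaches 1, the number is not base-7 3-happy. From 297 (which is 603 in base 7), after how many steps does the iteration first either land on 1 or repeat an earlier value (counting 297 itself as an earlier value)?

297 = (6,0,3)_7 → 6³ + 0³ + 3³ = 243
243 = (4,6,5)_7 → 4³ + 6³ + 5³ = 405
405 = (1,1,1,6)_7 → 1³ + 1³ + 1³ + 6³ = 219
219 = (4,3,2)_7 → 4³ + 3³ + 2³ = 99
99 = (2,0,1)_7 → 2³ + 0³ + 1³ = 9
9 = (1,2)_7 → 1³ + 2³ = 9  — 9 repeats.
That took 6 steps.

6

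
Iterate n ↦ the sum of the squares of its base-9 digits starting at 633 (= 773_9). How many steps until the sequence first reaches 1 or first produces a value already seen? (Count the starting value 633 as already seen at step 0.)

8

633 = (7,7,3)_9 → 7² + 7² + 3² = 107
107 = (1,2,8)_9 → 1² + 2² + 8² = 69
69 = (7,6)_9 → 7² + 6² = 85
85 = (1,0,4)_9 → 1² + 0² + 4² = 17
17 = (1,8)_9 → 1² + 8² = 65
65 = (7,2)_9 → 7² + 2² = 53
53 = (5,8)_9 → 5² + 8² = 89
89 = (1,0,8)_9 → 1² + 0² + 8² = 65  — 65 repeats.
That took 8 steps.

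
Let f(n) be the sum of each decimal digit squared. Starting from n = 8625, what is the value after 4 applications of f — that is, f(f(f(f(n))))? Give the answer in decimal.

1

8625 → 8² + 6² + 2² + 5² = 129
129 → 1² + 2² + 9² = 86
86 → 8² + 6² = 100
100 → 1² + 0² + 0² = 1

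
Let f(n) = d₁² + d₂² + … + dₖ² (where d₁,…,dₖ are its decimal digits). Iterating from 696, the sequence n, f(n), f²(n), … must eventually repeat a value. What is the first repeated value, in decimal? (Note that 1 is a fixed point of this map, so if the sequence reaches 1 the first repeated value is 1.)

696 → 6² + 9² + 6² = 36 + 81 + 36 = 153
153 → 1² + 5² + 3² = 1 + 25 + 9 = 35
35 → 3² + 5² = 9 + 25 = 34
34 → 3² + 4² = 9 + 16 = 25
25 → 2² + 5² = 4 + 25 = 29
29 → 2² + 9² = 4 + 81 = 85
85 → 8² + 5² = 64 + 25 = 89
89 → 8² + 9² = 64 + 81 = 145
145 → 1² + 4² + 5² = 1 + 16 + 25 = 42
42 → 4² + 2² = 16 + 4 = 20
20 → 2² + 0² = 4 + 0 = 4
4 → 4² = 16
16 → 1² + 6² = 1 + 36 = 37
37 → 3² + 7² = 9 + 49 = 58
58 → 5² + 8² = 25 + 64 = 89  — 89 already appeared earlier.

89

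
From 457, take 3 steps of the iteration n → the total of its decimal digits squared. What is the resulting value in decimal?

457 → 90
90 → 81
81 → 65

65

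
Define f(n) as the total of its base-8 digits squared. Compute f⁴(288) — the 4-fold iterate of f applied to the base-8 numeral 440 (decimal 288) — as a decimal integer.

288 = (4,4,0)_8 → 4² + 4² + 0² = 32
32 = (4,0)_8 → 4² + 0² = 16
16 = (2,0)_8 → 2² + 0² = 4
4 = (4)_8 → 4² = 16

16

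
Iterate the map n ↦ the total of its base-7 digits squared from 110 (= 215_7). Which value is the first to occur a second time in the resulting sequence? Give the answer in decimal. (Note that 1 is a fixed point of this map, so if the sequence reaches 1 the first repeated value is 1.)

110 = (2,1,5)_7 → 2² + 1² + 5² = 4 + 1 + 25 = 30
30 = (4,2)_7 → 4² + 2² = 16 + 4 = 20
20 = (2,6)_7 → 2² + 6² = 4 + 36 = 40
40 = (5,5)_7 → 5² + 5² = 25 + 25 = 50
50 = (1,0,1)_7 → 1² + 0² + 1² = 1 + 0 + 1 = 2
2 = (2)_7 → 2² = 4
4 = (4)_7 → 4² = 16
16 = (2,2)_7 → 2² + 2² = 4 + 4 = 8
8 = (1,1)_7 → 1² + 1² = 1 + 1 = 2  — 2 already appeared earlier.

2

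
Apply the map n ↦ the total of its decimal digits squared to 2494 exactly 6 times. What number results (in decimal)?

37

2494 → 2² + 4² + 9² + 4² = 4 + 16 + 81 + 16 = 117
117 → 1² + 1² + 7² = 1 + 1 + 49 = 51
51 → 5² + 1² = 25 + 1 = 26
26 → 2² + 6² = 4 + 36 = 40
40 → 4² + 0² = 16 + 0 = 16
16 → 1² + 6² = 1 + 36 = 37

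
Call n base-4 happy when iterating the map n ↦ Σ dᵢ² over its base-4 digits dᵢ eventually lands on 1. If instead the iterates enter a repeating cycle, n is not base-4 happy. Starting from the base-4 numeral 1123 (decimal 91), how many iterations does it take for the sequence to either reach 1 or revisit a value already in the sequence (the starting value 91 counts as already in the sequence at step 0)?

6

91 = (1,1,2,3)_4 → 15
15 = (3,3)_4 → 18
18 = (1,0,2)_4 → 5
5 = (1,1)_4 → 2
2 = (2)_4 → 4
4 = (1,0)_4 → 1  — reached 1.
That took 6 steps.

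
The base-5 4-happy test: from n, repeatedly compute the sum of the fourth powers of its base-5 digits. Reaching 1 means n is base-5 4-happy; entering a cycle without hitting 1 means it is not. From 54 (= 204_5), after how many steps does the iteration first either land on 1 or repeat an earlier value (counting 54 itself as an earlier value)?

8

54 = (2,0,4)_5 → 272
272 = (2,0,4,2)_5 → 288
288 = (2,1,2,3)_5 → 114
114 = (4,2,4)_5 → 528
528 = (4,1,0,3)_5 → 338
338 = (2,3,2,3)_5 → 194
194 = (1,2,3,4)_5 → 354
354 = (2,4,0,4)_5 → 528  — 528 repeats.
That took 8 steps.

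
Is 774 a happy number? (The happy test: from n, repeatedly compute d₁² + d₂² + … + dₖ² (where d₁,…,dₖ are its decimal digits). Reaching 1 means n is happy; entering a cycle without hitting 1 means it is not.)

774 → 114
114 → 18
18 → 65
65 → 61
61 → 37
37 → 58
58 → 89
89 → 145
145 → 42
42 → 20
20 → 4
4 → 16
16 → 37  — 37 already seen; the sequence cycles without reaching 1.

not happy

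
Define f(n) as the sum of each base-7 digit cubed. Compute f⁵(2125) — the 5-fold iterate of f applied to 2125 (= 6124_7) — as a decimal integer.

217

2125 = (6,1,2,4)_7 → 289
289 = (5,6,2)_7 → 349
349 = (1,0,0,6)_7 → 217
217 = (4,3,0)_7 → 91
91 = (1,6,0)_7 → 217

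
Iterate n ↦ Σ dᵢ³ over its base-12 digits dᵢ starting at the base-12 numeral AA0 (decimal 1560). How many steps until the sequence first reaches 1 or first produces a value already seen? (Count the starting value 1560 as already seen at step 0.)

1560 = (10,10,0)_12 → 10³ + 10³ + 0³ = 2000
2000 = (1,1,10,8)_12 → 1³ + 1³ + 10³ + 8³ = 1514
1514 = (10,6,2)_12 → 10³ + 6³ + 2³ = 1224
1224 = (8,6,0)_12 → 8³ + 6³ + 0³ = 728
728 = (5,0,8)_12 → 5³ + 0³ + 8³ = 637
637 = (4,5,1)_12 → 4³ + 5³ + 1³ = 190
190 = (1,3,10)_12 → 1³ + 3³ + 10³ = 1028
1028 = (7,1,8)_12 → 7³ + 1³ + 8³ = 856
856 = (5,11,4)_12 → 5³ + 11³ + 4³ = 1520
1520 = (10,6,8)_12 → 10³ + 6³ + 8³ = 1728
1728 = (1,0,0,0)_12 → 1³ + 0³ + 0³ + 0³ = 1  — reached 1.
That took 11 steps.

11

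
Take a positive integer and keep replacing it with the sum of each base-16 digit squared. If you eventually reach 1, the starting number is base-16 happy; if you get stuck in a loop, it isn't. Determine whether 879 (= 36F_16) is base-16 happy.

879 = (3,6,15)_16 → 3² + 6² + 15² = 9 + 36 + 225 = 270
270 = (1,0,14)_16 → 1² + 0² + 14² = 1 + 0 + 196 = 197
197 = (12,5)_16 → 12² + 5² = 144 + 25 = 169
169 = (10,9)_16 → 10² + 9² = 100 + 81 = 181
181 = (11,5)_16 → 11² + 5² = 121 + 25 = 146
146 = (9,2)_16 → 9² + 2² = 81 + 4 = 85
85 = (5,5)_16 → 5² + 5² = 25 + 25 = 50
50 = (3,2)_16 → 3² + 2² = 9 + 4 = 13
13 = (13)_16 → 13² = 169  — 169 already seen; the sequence cycles without reaching 1.

not base-16 happy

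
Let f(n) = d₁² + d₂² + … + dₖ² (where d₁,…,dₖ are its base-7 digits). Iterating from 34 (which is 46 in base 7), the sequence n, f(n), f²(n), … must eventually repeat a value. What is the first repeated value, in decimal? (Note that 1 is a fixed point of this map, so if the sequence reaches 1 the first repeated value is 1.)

10

34 = (4,6)_7 → 4² + 6² = 52
52 = (1,0,3)_7 → 1² + 0² + 3² = 10
10 = (1,3)_7 → 1² + 3² = 10  — 10 already appeared earlier.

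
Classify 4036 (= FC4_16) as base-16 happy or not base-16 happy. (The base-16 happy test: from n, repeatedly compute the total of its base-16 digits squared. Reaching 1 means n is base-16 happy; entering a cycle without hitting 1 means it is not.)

4036 = (15,12,4)_16 → 15² + 12² + 4² = 385
385 = (1,8,1)_16 → 1² + 8² + 1² = 66
66 = (4,2)_16 → 4² + 2² = 20
20 = (1,4)_16 → 1² + 4² = 17
17 = (1,1)_16 → 1² + 1² = 2
2 = (2)_16 → 2² = 4
4 = (4)_16 → 4² = 16
16 = (1,0)_16 → 1² + 0² = 1  — reached 1.

base-16 happy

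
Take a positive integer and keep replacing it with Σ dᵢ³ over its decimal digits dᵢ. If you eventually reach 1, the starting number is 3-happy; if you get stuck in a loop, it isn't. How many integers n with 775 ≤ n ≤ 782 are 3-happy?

775: 775 → 811 → 514 → 190 → 730 → 370 → 370  (repeats 370)
776: 776 → 902 → 737 → 713 → 371 → 371  (repeats 371)
777: 777 → 1029 → 738 → 882 → 1032 → 36 → 243 → 99 → 1458 → 702 → 351 → 153 → 153  (repeats 153)
778: 778 → 1198 → 1243 → 100 → 1  (reaches 1)
779: 779 → 1415 → 191 → 731 → 371 → 371  (repeats 371)
780: 780 → 855 → 762 → 567 → 684 → 792 → 1080 → 513 → 153 → 153  (repeats 153)
781: 781 → 856 → 853 → 664 → 496 → 1009 → 730 → 370 → 370  (repeats 370)
782: 782 → 863 → 755 → 593 → 881 → 1025 → 134 → 92 → 737 → 713 → 371 → 371  (repeats 371)
3-happy: 778

1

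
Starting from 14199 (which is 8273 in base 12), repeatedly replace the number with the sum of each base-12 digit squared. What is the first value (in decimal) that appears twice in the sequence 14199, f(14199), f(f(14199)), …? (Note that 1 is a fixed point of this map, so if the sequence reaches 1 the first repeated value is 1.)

14199 = (8,2,7,3)_12 → 8² + 2² + 7² + 3² = 126
126 = (10,6)_12 → 10² + 6² = 136
136 = (11,4)_12 → 11² + 4² = 137
137 = (11,5)_12 → 11² + 5² = 146
146 = (1,0,2)_12 → 1² + 0² + 2² = 5
5 = (5)_12 → 5² = 25
25 = (2,1)_12 → 2² + 1² = 5  — 5 already appeared earlier.

5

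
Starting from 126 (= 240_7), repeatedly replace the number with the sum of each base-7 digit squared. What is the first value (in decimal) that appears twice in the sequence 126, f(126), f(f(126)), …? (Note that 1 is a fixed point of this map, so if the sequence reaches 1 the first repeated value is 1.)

2

126 = (2,4,0)_7 → 2² + 4² + 0² = 20
20 = (2,6)_7 → 2² + 6² = 40
40 = (5,5)_7 → 5² + 5² = 50
50 = (1,0,1)_7 → 1² + 0² + 1² = 2
2 = (2)_7 → 2² = 4
4 = (4)_7 → 4² = 16
16 = (2,2)_7 → 2² + 2² = 8
8 = (1,1)_7 → 1² + 1² = 2  — 2 already appeared earlier.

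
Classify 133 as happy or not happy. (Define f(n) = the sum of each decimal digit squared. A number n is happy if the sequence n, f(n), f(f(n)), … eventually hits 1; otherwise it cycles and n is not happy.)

happy

133 → 1² + 3² + 3² = 1 + 9 + 9 = 19
19 → 1² + 9² = 1 + 81 = 82
82 → 8² + 2² = 64 + 4 = 68
68 → 6² + 8² = 36 + 64 = 100
100 → 1² + 0² + 0² = 1 + 0 + 0 = 1  — reached 1.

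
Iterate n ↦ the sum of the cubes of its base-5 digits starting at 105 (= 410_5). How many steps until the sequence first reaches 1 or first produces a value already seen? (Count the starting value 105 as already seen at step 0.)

4

105 = (4,1,0)_5 → 4³ + 1³ + 0³ = 64 + 1 + 0 = 65
65 = (2,3,0)_5 → 2³ + 3³ + 0³ = 8 + 27 + 0 = 35
35 = (1,2,0)_5 → 1³ + 2³ + 0³ = 1 + 8 + 0 = 9
9 = (1,4)_5 → 1³ + 4³ = 1 + 64 = 65  — 65 repeats.
That took 4 steps.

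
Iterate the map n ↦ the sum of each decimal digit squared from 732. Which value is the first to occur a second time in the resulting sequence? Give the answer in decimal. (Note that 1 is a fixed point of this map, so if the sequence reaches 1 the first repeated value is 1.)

732 → 7² + 3² + 2² = 49 + 9 + 4 = 62
62 → 6² + 2² = 36 + 4 = 40
40 → 4² + 0² = 16 + 0 = 16
16 → 1² + 6² = 1 + 36 = 37
37 → 3² + 7² = 9 + 49 = 58
58 → 5² + 8² = 25 + 64 = 89
89 → 8² + 9² = 64 + 81 = 145
145 → 1² + 4² + 5² = 1 + 16 + 25 = 42
42 → 4² + 2² = 16 + 4 = 20
20 → 2² + 0² = 4 + 0 = 4
4 → 4² = 16  — 16 already appeared earlier.

16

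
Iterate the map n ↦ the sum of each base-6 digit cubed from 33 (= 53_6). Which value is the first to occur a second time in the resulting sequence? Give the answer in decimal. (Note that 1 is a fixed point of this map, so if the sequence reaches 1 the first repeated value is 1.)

33 = (5,3)_6 → 152
152 = (4,1,2)_6 → 73
73 = (2,0,1)_6 → 9
9 = (1,3)_6 → 28
28 = (4,4)_6 → 128
128 = (3,3,2)_6 → 62
62 = (1,4,2)_6 → 73  — 73 already appeared earlier.

73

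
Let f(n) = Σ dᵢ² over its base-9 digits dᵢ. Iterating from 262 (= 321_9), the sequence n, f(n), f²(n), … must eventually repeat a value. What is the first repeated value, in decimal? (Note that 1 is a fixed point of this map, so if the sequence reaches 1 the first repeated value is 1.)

262 = (3,2,1)_9 → 3² + 2² + 1² = 14
14 = (1,5)_9 → 1² + 5² = 26
26 = (2,8)_9 → 2² + 8² = 68
68 = (7,5)_9 → 7² + 5² = 74
74 = (8,2)_9 → 8² + 2² = 68  — 68 already appeared earlier.

68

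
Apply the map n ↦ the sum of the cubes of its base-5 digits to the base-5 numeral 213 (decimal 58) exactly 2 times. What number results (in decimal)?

10

58 = (2,1,3)_5 → 2³ + 1³ + 3³ = 8 + 1 + 27 = 36
36 = (1,2,1)_5 → 1³ + 2³ + 1³ = 1 + 8 + 1 = 10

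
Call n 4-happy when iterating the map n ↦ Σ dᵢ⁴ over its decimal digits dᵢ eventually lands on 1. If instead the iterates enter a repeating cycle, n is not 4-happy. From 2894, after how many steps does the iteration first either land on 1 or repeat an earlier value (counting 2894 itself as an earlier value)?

9

2894 → 2⁴ + 8⁴ + 9⁴ + 4⁴ = 16 + 4096 + 6561 + 256 = 10929
10929 → 1⁴ + 0⁴ + 9⁴ + 2⁴ + 9⁴ = 1 + 0 + 6561 + 16 + 6561 = 13139
13139 → 1⁴ + 3⁴ + 1⁴ + 3⁴ + 9⁴ = 1 + 81 + 1 + 81 + 6561 = 6725
6725 → 6⁴ + 7⁴ + 2⁴ + 5⁴ = 1296 + 2401 + 16 + 625 = 4338
4338 → 4⁴ + 3⁴ + 3⁴ + 8⁴ = 256 + 81 + 81 + 4096 = 4514
4514 → 4⁴ + 5⁴ + 1⁴ + 4⁴ = 256 + 625 + 1 + 256 = 1138
1138 → 1⁴ + 1⁴ + 3⁴ + 8⁴ = 1 + 1 + 81 + 4096 = 4179
4179 → 4⁴ + 1⁴ + 7⁴ + 9⁴ = 256 + 1 + 2401 + 6561 = 9219
9219 → 9⁴ + 2⁴ + 1⁴ + 9⁴ = 6561 + 16 + 1 + 6561 = 13139  — 13139 repeats.
That took 9 steps.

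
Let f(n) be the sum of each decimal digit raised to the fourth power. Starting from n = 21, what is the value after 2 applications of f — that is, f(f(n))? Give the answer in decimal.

21 → 17
17 → 2402

2402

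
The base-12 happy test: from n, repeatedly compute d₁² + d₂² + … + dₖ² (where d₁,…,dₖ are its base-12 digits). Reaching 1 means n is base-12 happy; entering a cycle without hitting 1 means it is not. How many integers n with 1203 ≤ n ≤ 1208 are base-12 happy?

1

1203: 1203 → 89 → 74 → 40 → 25 → 5 → 25  (repeats 25)
1204: 1204 → 96 → 64 → 41 → 34 → 104 → 128 → 164 → 66 → 61 → 26 → 8 → 64  (repeats 64)
1205: 1205 → 105 → 145 → 2 → 4 → 16 → 17 → 26 → 8 → 64 → 41 → 34 → 104 → 128 → 164 → 66 → 61 → 26  (repeats 26)
1206: 1206 → 116 → 145 → 2 → 4 → 16 → 17 → 26 → 8 → 64 → 41 → 34 → 104 → 128 → 164 → 66 → 61 → 26  (repeats 26)
1207: 1207 → 129 → 181 → 11 → 121 → 101 → 89 → 74 → 40 → 25 → 5 → 25  (repeats 25)
1208: 1208 → 144 → 1  (reaches 1)
base-12 happy: 1208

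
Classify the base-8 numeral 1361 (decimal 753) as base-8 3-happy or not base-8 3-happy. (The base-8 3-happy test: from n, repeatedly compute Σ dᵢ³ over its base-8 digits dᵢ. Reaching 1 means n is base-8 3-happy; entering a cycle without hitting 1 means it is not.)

753 = (1,3,6,1)_8 → 1³ + 3³ + 6³ + 1³ = 1 + 27 + 216 + 1 = 245
245 = (3,6,5)_8 → 3³ + 6³ + 5³ = 27 + 216 + 125 = 368
368 = (5,6,0)_8 → 5³ + 6³ + 0³ = 125 + 216 + 0 = 341
341 = (5,2,5)_8 → 5³ + 2³ + 5³ = 125 + 8 + 125 = 258
258 = (4,0,2)_8 → 4³ + 0³ + 2³ = 64 + 0 + 8 = 72
72 = (1,1,0)_8 → 1³ + 1³ + 0³ = 1 + 1 + 0 = 2
2 = (2)_8 → 2³ = 8
8 = (1,0)_8 → 1³ + 0³ = 1 + 0 = 1  — reached 1.

base-8 3-happy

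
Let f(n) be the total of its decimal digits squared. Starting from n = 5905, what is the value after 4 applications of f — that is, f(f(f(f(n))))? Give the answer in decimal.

4

5905 → 5² + 9² + 0² + 5² = 25 + 81 + 0 + 25 = 131
131 → 1² + 3² + 1² = 1 + 9 + 1 = 11
11 → 1² + 1² = 1 + 1 = 2
2 → 2² = 4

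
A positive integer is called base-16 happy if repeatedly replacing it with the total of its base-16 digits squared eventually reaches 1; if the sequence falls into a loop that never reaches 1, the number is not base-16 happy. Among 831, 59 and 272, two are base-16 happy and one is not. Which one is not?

831: 831 → 243 → 234 → 296 → 69 → 41 → 85 → 50 → 13 → 169 → 181 → 146 → 85  — repeats 85 (not base-16 happy)
59: 59 → 130 → 68 → 32 → 4 → 16 → 1  — reaches 1 (base-16 happy)
272: 272 → 2 → 4 → 16 → 1  — reaches 1 (base-16 happy)

831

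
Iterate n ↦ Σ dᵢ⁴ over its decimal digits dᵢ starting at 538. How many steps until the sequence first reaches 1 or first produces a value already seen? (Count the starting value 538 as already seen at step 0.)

13

538 → 5⁴ + 3⁴ + 8⁴ = 625 + 81 + 4096 = 4802
4802 → 4⁴ + 8⁴ + 0⁴ + 2⁴ = 256 + 4096 + 0 + 16 = 4368
4368 → 4⁴ + 3⁴ + 6⁴ + 8⁴ = 256 + 81 + 1296 + 4096 = 5729
5729 → 5⁴ + 7⁴ + 2⁴ + 9⁴ = 625 + 2401 + 16 + 6561 = 9603
9603 → 9⁴ + 6⁴ + 0⁴ + 3⁴ = 6561 + 1296 + 0 + 81 = 7938
7938 → 7⁴ + 9⁴ + 3⁴ + 8⁴ = 2401 + 6561 + 81 + 4096 = 13139
13139 → 1⁴ + 3⁴ + 1⁴ + 3⁴ + 9⁴ = 1 + 81 + 1 + 81 + 6561 = 6725
6725 → 6⁴ + 7⁴ + 2⁴ + 5⁴ = 1296 + 2401 + 16 + 625 = 4338
4338 → 4⁴ + 3⁴ + 3⁴ + 8⁴ = 256 + 81 + 81 + 4096 = 4514
4514 → 4⁴ + 5⁴ + 1⁴ + 4⁴ = 256 + 625 + 1 + 256 = 1138
1138 → 1⁴ + 1⁴ + 3⁴ + 8⁴ = 1 + 1 + 81 + 4096 = 4179
4179 → 4⁴ + 1⁴ + 7⁴ + 9⁴ = 256 + 1 + 2401 + 6561 = 9219
9219 → 9⁴ + 2⁴ + 1⁴ + 9⁴ = 6561 + 16 + 1 + 6561 = 13139  — 13139 repeats.
That took 13 steps.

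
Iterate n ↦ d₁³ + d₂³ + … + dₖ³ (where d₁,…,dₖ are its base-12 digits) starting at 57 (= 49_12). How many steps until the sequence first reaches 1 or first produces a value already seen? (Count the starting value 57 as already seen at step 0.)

57 = (4,9)_12 → 4³ + 9³ = 793
793 = (5,6,1)_12 → 5³ + 6³ + 1³ = 342
342 = (2,4,6)_12 → 2³ + 4³ + 6³ = 288
288 = (2,0,0)_12 → 2³ + 0³ + 0³ = 8
8 = (8)_12 → 8³ = 512
512 = (3,6,8)_12 → 3³ + 6³ + 8³ = 755
755 = (5,2,11)_12 → 5³ + 2³ + 11³ = 1464
1464 = (10,2,0)_12 → 10³ + 2³ + 0³ = 1008
1008 = (7,0,0)_12 → 7³ + 0³ + 0³ = 343
343 = (2,4,7)_12 → 2³ + 4³ + 7³ = 415
415 = (2,10,7)_12 → 2³ + 10³ + 7³ = 1351
1351 = (9,4,7)_12 → 9³ + 4³ + 7³ = 1136
1136 = (7,10,8)_12 → 7³ + 10³ + 8³ = 1855
1855 = (1,0,10,7)_12 → 1³ + 0³ + 10³ + 7³ = 1344
1344 = (9,4,0)_12 → 9³ + 4³ + 0³ = 793  — 793 repeats.
That took 15 steps.

15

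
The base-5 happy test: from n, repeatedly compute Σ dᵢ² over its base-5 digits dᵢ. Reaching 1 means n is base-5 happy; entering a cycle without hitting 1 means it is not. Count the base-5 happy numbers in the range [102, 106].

1

102: 102 → 20 → 16 → 10 → 4 → 16  — not base-5 happy
103: 103 → 25 → 1  — base-5 happy
104: 104 → 32 → 6 → 2 → 4 → 16 → 10 → 4  — not base-5 happy
105: 105 → 17 → 13 → 13  — not base-5 happy
106: 106 → 18 → 18  — not base-5 happy
base-5 happy: 103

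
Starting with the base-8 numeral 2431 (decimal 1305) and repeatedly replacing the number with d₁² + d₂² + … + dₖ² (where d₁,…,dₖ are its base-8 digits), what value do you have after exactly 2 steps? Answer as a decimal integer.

1305 = (2,4,3,1)_8 → 2² + 4² + 3² + 1² = 4 + 16 + 9 + 1 = 30
30 = (3,6)_8 → 3² + 6² = 9 + 36 = 45

45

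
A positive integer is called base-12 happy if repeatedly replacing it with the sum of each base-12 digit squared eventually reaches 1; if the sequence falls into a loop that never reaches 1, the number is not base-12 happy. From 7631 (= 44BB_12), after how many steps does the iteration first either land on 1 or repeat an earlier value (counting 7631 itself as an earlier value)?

10

7631 = (4,4,11,11)_12 → 4² + 4² + 11² + 11² = 16 + 16 + 121 + 121 = 274
274 = (1,10,10)_12 → 1² + 10² + 10² = 1 + 100 + 100 = 201
201 = (1,4,9)_12 → 1² + 4² + 9² = 1 + 16 + 81 = 98
98 = (8,2)_12 → 8² + 2² = 64 + 4 = 68
68 = (5,8)_12 → 5² + 8² = 25 + 64 = 89
89 = (7,5)_12 → 7² + 5² = 49 + 25 = 74
74 = (6,2)_12 → 6² + 2² = 36 + 4 = 40
40 = (3,4)_12 → 3² + 4² = 9 + 16 = 25
25 = (2,1)_12 → 2² + 1² = 4 + 1 = 5
5 = (5)_12 → 5² = 25  — 25 repeats.
That took 10 steps.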